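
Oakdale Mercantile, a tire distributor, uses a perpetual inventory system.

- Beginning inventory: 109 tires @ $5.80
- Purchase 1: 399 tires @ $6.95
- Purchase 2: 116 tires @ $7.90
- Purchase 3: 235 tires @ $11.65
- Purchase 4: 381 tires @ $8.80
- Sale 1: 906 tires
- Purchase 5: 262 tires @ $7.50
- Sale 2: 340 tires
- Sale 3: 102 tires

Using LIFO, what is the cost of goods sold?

COGS = $11,432.25

Sale 1 (906) [LIFO — newest first]: 381 @ $8.80 + 235 @ $11.65 + 116 @ $7.90 + 174 @ $6.95 = $8,216.25
Sale 2 (340) [LIFO — newest first]: 262 @ $7.50 + 78 @ $6.95 = $2,507.10
Sale 3 (102) [LIFO — newest first]: 102 @ $6.95 = $708.90
Total COGS = $8,216.25 + $2,507.10 + $708.90 = $11,432.25
Ending inventory: 109 @ $5.80 + 45 @ $6.95 = $944.95
Check: goods available $12,377.20 = COGS $11,432.25 + ending $944.95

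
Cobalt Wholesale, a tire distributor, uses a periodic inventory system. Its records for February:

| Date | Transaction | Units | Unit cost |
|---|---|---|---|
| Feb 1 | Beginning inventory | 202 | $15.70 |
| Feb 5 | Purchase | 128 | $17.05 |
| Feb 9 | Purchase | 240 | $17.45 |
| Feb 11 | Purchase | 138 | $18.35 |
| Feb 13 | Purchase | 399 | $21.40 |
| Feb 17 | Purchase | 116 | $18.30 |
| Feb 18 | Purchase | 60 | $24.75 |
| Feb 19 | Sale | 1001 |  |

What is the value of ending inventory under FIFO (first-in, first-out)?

Feb 19, 1001 sold [FIFO — oldest first]: 202 @ $15.70 + 128 @ $17.05 + 240 @ $17.45 + 138 @ $18.35 + 293 @ $21.40 = $18,344.30
Ending inventory: 106 @ $21.40 + 116 @ $18.30 + 60 @ $24.75 = $5,876.20

Ending inventory = $5,876.20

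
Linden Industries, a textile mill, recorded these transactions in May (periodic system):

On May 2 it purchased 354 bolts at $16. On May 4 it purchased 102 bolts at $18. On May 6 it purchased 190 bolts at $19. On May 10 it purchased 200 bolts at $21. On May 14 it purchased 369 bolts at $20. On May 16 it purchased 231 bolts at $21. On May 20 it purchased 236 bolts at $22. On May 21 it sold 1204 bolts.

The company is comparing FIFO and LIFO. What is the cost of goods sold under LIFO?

FIFO COGS: 354 @ $16 + 102 @ $18 + 190 @ $19 + 200 @ $21 + 358 @ $20 = $22,470
LIFO COGS: 236 @ $22 + 231 @ $21 + 369 @ $20 + 200 @ $21 + 168 @ $19 = $24,815

COGS = $24,815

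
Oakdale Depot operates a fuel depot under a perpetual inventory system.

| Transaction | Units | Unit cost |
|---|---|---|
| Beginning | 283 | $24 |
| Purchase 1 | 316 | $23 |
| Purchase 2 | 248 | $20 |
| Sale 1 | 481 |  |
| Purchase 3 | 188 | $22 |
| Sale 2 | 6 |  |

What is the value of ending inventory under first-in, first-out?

Ending inventory = $11,672

Sale 1 (481) [FIFO — oldest first]: 283 @ $24 + 198 @ $23 = $11,346
Sale 2 (6) [FIFO — oldest first]: 6 @ $23 = $138
Total COGS = $11,346 + $138 = $11,484
Ending inventory: 112 @ $23 + 248 @ $20 + 188 @ $22 = $11,672
Check: goods available $23,156 = COGS $11,484 + ending $11,672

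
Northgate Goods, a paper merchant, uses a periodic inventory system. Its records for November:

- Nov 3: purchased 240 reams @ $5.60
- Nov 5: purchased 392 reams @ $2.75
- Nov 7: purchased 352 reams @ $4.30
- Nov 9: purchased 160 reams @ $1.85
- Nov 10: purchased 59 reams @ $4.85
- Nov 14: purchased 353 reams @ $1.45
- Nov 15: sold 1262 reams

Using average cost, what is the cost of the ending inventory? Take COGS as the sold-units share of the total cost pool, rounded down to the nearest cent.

Ending inventory = $950.33

Nov 15, sell 1262: 1262/1556 × $5,029.60 → $4,079.27
Ending inventory (cost pool remaining) = $950.33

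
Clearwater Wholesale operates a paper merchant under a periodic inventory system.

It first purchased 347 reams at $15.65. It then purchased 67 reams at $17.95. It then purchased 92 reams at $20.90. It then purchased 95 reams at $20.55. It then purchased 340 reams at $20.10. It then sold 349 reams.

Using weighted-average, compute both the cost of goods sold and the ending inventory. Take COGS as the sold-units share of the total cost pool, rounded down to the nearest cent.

COGS = $6,431.92; ending inventory = $10,910.33

Sale 1, sell 349: 349/941 × $17,342.25 → $6,431.92
Ending inventory (cost pool remaining) = $10,910.33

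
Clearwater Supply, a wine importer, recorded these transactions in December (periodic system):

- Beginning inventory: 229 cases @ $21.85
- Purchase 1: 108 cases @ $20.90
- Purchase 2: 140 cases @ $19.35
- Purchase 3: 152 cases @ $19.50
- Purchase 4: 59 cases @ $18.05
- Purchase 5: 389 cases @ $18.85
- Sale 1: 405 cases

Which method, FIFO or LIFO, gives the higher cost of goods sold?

FIFO

FIFO COGS: 229 @ $21.85 + 108 @ $20.90 + 68 @ $19.35 = $8,576.65
LIFO COGS: 389 @ $18.85 + 16 @ $18.05 = $7,621.45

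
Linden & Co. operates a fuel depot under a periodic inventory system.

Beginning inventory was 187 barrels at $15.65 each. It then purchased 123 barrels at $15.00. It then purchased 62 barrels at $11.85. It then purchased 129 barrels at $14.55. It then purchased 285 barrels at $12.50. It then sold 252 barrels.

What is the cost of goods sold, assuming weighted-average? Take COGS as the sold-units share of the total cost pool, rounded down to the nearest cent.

Sale 1, sell 252: 252/786 × $10,945.70 → $3,509.30
Ending inventory (cost pool remaining) = $7,436.40

COGS = $3,509.30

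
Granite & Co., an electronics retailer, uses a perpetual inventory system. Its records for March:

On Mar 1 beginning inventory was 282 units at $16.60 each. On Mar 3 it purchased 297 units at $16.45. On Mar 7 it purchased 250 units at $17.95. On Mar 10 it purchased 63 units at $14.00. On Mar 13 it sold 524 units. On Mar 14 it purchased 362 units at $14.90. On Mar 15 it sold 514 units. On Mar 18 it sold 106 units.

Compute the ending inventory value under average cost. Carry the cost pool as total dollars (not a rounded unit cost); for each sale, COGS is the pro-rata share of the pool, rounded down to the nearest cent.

Ending inventory = $1,741.30

After Mar 1: 282 on hand, pool $4,681.20 (≈ $16.6000 each)
After Mar 3: 579 on hand, pool $9,566.85 (≈ $16.5231 each)
After Mar 7: 829 on hand, pool $14,054.35 (≈ $16.9534 each)
After Mar 10: 892 on hand, pool $14,936.35 (≈ $16.7448 each)
Mar 13, sell 524: 524/892 × $14,936.35 → $8,774.26
After Mar 14: 730 on hand, pool $11,555.89 (≈ $15.8300 each)
Mar 15, sell 514: 514/730 × $11,555.89 → $8,136.61
Mar 18, sell 106: 106/216 × $3,419.28 → $1,677.98
Total COGS = $8,774.26 + $8,136.61 + $1,677.98 = $18,588.85
Ending inventory (cost pool remaining) = $1,741.30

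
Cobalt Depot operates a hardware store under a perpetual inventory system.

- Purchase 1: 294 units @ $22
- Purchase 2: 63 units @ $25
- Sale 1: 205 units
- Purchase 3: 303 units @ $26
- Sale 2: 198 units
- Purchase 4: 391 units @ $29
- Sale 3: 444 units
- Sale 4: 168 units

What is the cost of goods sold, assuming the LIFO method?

COGS = $26,468

Sale 1 (205) [LIFO — newest first]: 63 @ $25 + 142 @ $22 = $4,699
Sale 2 (198) [LIFO — newest first]: 198 @ $26 = $5,148
Sale 3 (444) [LIFO — newest first]: 391 @ $29 + 53 @ $26 = $12,717
Sale 4 (168) [LIFO — newest first]: 52 @ $26 + 116 @ $22 = $3,904
Total COGS = $4,699 + $5,148 + $12,717 + $3,904 = $26,468
Ending inventory: 36 @ $22 = $792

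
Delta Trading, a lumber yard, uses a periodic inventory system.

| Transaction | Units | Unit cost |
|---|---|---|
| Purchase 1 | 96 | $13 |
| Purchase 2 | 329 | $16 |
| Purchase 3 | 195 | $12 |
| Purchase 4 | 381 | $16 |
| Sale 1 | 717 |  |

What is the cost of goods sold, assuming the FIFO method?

Sale 1 (717) [FIFO — oldest first]: 96 @ $13 + 329 @ $16 + 195 @ $12 + 97 @ $16 = $10,404
Ending inventory: 284 @ $16 = $4,544

COGS = $10,404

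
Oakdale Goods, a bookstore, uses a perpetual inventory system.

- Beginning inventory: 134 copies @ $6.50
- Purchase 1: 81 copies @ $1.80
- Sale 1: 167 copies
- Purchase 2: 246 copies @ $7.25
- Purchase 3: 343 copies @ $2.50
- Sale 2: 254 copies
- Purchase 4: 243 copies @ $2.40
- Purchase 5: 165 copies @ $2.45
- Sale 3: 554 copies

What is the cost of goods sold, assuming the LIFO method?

COGS = $2,963.00

Sale 1 (167) [LIFO — newest first]: 81 @ $1.80 + 86 @ $6.50 = $704.80
Sale 2 (254) [LIFO — newest first]: 254 @ $2.50 = $635.00
Sale 3 (554) [LIFO — newest first]: 165 @ $2.45 + 243 @ $2.40 + 89 @ $2.50 + 57 @ $7.25 = $1,623.20
Total COGS = $704.80 + $635.00 + $1,623.20 = $2,963.00
Ending inventory: 48 @ $6.50 + 189 @ $7.25 = $1,682.25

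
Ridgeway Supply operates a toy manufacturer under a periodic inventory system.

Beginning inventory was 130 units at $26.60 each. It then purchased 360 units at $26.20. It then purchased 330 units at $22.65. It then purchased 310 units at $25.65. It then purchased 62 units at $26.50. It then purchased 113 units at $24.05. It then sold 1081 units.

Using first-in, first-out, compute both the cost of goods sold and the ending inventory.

COGS = $27,059.15; ending inventory = $5,617.50

Sale 1 (1081) [FIFO — oldest first]: 130 @ $26.60 + 360 @ $26.20 + 330 @ $22.65 + 261 @ $25.65 = $27,059.15
Ending inventory: 49 @ $25.65 + 62 @ $26.50 + 113 @ $24.05 = $5,617.50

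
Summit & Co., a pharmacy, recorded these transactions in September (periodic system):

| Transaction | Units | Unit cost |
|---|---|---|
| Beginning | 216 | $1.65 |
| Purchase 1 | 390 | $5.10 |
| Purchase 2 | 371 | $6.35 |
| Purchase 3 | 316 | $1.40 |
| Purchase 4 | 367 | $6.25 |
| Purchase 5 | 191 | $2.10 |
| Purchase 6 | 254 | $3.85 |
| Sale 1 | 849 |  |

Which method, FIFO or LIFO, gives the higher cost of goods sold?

FIFO COGS: 216 @ $1.65 + 390 @ $5.10 + 243 @ $6.35 = $3,888.45
LIFO COGS: 254 @ $3.85 + 191 @ $2.10 + 367 @ $6.25 + 37 @ $1.40 = $3,724.55

FIFO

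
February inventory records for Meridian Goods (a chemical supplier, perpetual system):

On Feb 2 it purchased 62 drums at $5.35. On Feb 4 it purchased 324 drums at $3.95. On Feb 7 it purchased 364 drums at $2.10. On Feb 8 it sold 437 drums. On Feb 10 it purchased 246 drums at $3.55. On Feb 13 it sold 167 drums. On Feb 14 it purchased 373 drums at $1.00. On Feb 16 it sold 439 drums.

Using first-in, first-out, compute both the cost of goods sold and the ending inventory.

Feb 8, 437 sold [FIFO — oldest first]: 62 @ $5.35 + 324 @ $3.95 + 51 @ $2.10 = $1,718.60
Feb 13, 167 sold [FIFO — oldest first]: 167 @ $2.10 = $350.70
Feb 16, 439 sold [FIFO — oldest first]: 146 @ $2.10 + 246 @ $3.55 + 47 @ $1.00 = $1,226.90
Total COGS = $1,718.60 + $350.70 + $1,226.90 = $3,296.20
Ending inventory: 326 @ $1.00 = $326.00

COGS = $3,296.20; ending inventory = $326.00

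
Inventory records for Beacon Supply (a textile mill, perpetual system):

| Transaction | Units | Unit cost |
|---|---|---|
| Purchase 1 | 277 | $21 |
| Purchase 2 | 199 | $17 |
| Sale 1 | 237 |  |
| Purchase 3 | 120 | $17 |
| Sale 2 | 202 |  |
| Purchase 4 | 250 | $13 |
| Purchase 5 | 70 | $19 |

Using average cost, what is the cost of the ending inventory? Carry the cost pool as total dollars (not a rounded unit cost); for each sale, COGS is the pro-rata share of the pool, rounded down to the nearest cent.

After Purchase 1: 277 on hand, pool $5,817.00 (≈ $21.0000 each)
After Purchase 2: 476 on hand, pool $9,200.00 (≈ $19.3277 each)
Sale 1, sell 237: 237/476 × $9,200.00 → $4,580.67
After Purchase 3: 359 on hand, pool $6,659.33 (≈ $18.5497 each)
Sale 2, sell 202: 202/359 × $6,659.33 → $3,747.03
After Purchase 4: 407 on hand, pool $6,162.30 (≈ $15.1408 each)
After Purchase 5: 477 on hand, pool $7,492.30 (≈ $15.7071 each)
Total COGS = $4,580.67 + $3,747.03 = $8,327.70
Ending inventory (cost pool remaining) = $7,492.30
Check: goods available $15,820.00 = COGS $8,327.70 + ending $7,492.30

Ending inventory = $7,492.30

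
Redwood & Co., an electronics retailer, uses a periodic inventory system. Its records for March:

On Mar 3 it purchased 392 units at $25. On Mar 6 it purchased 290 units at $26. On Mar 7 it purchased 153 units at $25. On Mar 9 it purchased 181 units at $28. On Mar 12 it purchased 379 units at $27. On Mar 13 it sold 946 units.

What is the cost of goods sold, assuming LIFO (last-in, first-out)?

COGS = $25,184

Mar 13, 946 sold [LIFO — newest first]: 379 @ $27 + 181 @ $28 + 153 @ $25 + 233 @ $26 = $25,184
Ending inventory: 392 @ $25 + 57 @ $26 = $11,282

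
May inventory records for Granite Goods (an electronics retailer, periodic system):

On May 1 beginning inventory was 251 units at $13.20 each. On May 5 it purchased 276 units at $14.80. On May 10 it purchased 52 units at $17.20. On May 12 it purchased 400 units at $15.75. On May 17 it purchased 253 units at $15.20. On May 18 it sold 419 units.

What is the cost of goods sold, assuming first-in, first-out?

COGS = $5,799.60

May 18, 419 sold [FIFO — oldest first]: 251 @ $13.20 + 168 @ $14.80 = $5,799.60
Ending inventory: 108 @ $14.80 + 52 @ $17.20 + 400 @ $15.75 + 253 @ $15.20 = $12,638.40
Check: goods available $18,438.00 = COGS $5,799.60 + ending $12,638.40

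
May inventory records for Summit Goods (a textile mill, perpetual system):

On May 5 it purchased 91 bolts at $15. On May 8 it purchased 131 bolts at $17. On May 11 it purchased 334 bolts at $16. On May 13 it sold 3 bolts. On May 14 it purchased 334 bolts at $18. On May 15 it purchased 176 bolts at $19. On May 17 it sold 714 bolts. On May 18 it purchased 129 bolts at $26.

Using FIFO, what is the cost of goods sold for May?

COGS = $11,834

May 13, 3 sold [FIFO — oldest first]: 3 @ $15 = $45
May 17, 714 sold [FIFO — oldest first]: 88 @ $15 + 131 @ $17 + 334 @ $16 + 161 @ $18 = $11,789
Total COGS = $45 + $11,789 = $11,834
Ending inventory: 173 @ $18 + 176 @ $19 + 129 @ $26 = $9,812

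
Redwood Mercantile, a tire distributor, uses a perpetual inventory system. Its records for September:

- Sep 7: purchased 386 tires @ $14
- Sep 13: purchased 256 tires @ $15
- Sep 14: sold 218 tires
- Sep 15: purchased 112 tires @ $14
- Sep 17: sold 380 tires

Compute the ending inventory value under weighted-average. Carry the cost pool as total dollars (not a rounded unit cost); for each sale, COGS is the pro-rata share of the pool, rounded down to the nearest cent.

Ending inventory = $2,233.21

After Sep 7: 386 on hand, pool $5,404.00 (≈ $14.0000 each)
After Sep 13: 642 on hand, pool $9,244.00 (≈ $14.3988 each)
Sep 14, sell 218: 218/642 × $9,244.00 → $3,138.92
After Sep 15: 536 on hand, pool $7,673.08 (≈ $14.3154 each)
Sep 17, sell 380: 380/536 × $7,673.08 → $5,439.87
Total COGS = $3,138.92 + $5,439.87 = $8,578.79
Ending inventory (cost pool remaining) = $2,233.21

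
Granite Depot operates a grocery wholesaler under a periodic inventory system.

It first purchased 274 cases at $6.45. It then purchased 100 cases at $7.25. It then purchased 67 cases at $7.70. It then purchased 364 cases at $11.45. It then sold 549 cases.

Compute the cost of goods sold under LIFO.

Sale 1 (549) [LIFO — newest first]: 364 @ $11.45 + 67 @ $7.70 + 100 @ $7.25 + 18 @ $6.45 = $5,524.80
Ending inventory: 256 @ $6.45 = $1,651.20
Check: goods available $7,176.00 = COGS $5,524.80 + ending $1,651.20

COGS = $5,524.80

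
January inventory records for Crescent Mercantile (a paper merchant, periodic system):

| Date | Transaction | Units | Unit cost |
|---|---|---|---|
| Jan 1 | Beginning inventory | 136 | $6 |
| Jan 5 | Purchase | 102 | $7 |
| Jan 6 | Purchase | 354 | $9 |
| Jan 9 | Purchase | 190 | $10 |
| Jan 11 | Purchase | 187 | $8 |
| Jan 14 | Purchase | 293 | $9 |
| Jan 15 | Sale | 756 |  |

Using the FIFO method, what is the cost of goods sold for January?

COGS = $6,356

Jan 15, 756 sold [FIFO — oldest first]: 136 @ $6 + 102 @ $7 + 354 @ $9 + 164 @ $10 = $6,356
Ending inventory: 26 @ $10 + 187 @ $8 + 293 @ $9 = $4,393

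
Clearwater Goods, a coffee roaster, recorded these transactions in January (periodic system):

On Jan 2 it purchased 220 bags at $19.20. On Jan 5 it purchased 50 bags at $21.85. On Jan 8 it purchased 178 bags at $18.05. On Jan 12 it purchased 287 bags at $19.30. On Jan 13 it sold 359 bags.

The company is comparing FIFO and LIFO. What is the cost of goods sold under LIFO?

COGS = $6,838.70

FIFO COGS: 220 @ $19.20 + 50 @ $21.85 + 89 @ $18.05 = $6,922.95
LIFO COGS: 287 @ $19.30 + 72 @ $18.05 = $6,838.70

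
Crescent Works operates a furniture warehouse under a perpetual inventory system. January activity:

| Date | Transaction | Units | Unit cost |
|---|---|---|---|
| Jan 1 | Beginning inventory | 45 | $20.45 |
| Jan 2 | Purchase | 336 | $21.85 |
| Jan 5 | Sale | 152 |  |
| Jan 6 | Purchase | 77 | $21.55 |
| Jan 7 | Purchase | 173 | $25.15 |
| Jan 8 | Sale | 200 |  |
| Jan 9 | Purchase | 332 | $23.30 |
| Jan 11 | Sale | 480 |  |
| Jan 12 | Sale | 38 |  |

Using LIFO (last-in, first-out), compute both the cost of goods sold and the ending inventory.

Jan 5, 152 sold [LIFO — newest first]: 152 @ $21.85 = $3,321.20
Jan 8, 200 sold [LIFO — newest first]: 173 @ $25.15 + 27 @ $21.55 = $4,932.80
Jan 11, 480 sold [LIFO — newest first]: 332 @ $23.30 + 50 @ $21.55 + 98 @ $21.85 = $10,954.40
Jan 12, 38 sold [LIFO — newest first]: 38 @ $21.85 = $830.30
Total COGS = $3,321.20 + $4,932.80 + $10,954.40 + $830.30 = $20,038.70
Ending inventory: 45 @ $20.45 + 48 @ $21.85 = $1,969.05
Check: goods available $22,007.75 = COGS $20,038.70 + ending $1,969.05

COGS = $20,038.70; ending inventory = $1,969.05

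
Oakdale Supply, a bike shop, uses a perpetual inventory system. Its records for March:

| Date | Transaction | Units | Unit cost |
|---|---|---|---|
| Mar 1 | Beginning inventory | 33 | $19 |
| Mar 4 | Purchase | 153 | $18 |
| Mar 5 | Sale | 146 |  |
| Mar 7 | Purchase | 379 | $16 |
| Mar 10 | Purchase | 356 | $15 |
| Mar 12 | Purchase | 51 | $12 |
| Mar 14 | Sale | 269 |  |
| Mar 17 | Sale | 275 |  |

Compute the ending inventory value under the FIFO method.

Ending inventory = $4,077

Mar 5, 146 sold [FIFO — oldest first]: 33 @ $19 + 113 @ $18 = $2,661
Mar 14, 269 sold [FIFO — oldest first]: 40 @ $18 + 229 @ $16 = $4,384
Mar 17, 275 sold [FIFO — oldest first]: 150 @ $16 + 125 @ $15 = $4,275
Total COGS = $2,661 + $4,384 + $4,275 = $11,320
Ending inventory: 231 @ $15 + 51 @ $12 = $4,077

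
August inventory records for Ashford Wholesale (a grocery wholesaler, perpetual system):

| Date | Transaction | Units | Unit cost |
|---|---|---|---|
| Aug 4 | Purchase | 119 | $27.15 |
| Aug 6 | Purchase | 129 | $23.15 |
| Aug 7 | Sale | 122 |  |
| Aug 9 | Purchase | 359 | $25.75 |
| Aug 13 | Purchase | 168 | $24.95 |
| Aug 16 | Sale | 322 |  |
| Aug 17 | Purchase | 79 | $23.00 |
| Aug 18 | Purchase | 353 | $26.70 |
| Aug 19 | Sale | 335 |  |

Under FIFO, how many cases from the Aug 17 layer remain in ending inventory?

Aug 7, 122 sold [FIFO — oldest first]: 119 @ $27.15 + 3 @ $23.15 = $3,300.30
Aug 16, 322 sold [FIFO — oldest first]: 126 @ $23.15 + 196 @ $25.75 = $7,963.90
Aug 19, 335 sold [FIFO — oldest first]: 163 @ $25.75 + 168 @ $24.95 + 4 @ $23.00 = $8,480.85
Total COGS = $3,300.30 + $7,963.90 + $8,480.85 = $19,745.05
Ending inventory: 75 @ $23.00 + 353 @ $26.70 = $11,150.10
Check: goods available $30,895.15 = COGS $19,745.05 + ending $11,150.10

75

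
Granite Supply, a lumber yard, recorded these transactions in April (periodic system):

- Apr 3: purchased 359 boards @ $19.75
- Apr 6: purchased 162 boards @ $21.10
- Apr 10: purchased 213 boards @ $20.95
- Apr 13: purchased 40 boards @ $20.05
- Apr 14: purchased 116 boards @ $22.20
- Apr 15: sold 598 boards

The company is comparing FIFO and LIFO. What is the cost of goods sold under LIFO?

FIFO COGS: 359 @ $19.75 + 162 @ $21.10 + 77 @ $20.95 = $12,121.60
LIFO COGS: 116 @ $22.20 + 40 @ $20.05 + 213 @ $20.95 + 162 @ $21.10 + 67 @ $19.75 = $12,581.00

COGS = $12,581.00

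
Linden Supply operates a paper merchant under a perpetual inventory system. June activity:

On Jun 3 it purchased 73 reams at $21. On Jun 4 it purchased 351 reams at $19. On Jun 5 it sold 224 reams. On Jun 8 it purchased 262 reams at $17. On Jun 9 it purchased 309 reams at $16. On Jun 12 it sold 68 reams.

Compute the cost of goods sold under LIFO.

Jun 5, 224 sold [LIFO — newest first]: 224 @ $19 = $4,256
Jun 12, 68 sold [LIFO — newest first]: 68 @ $16 = $1,088
Total COGS = $4,256 + $1,088 = $5,344
Ending inventory: 73 @ $21 + 127 @ $19 + 262 @ $17 + 241 @ $16 = $12,256
Check: goods available $17,600 = COGS $5,344 + ending $12,256

COGS = $5,344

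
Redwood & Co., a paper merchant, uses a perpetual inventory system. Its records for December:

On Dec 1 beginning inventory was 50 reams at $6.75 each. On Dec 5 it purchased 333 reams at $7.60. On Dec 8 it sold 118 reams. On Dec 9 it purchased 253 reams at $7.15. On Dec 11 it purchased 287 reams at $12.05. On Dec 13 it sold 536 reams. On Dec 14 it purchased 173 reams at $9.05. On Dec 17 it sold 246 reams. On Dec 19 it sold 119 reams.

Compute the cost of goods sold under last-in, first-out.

Dec 8, 118 sold [LIFO — newest first]: 118 @ $7.60 = $896.80
Dec 13, 536 sold [LIFO — newest first]: 287 @ $12.05 + 249 @ $7.15 = $5,238.70
Dec 17, 246 sold [LIFO — newest first]: 173 @ $9.05 + 4 @ $7.15 + 69 @ $7.60 = $2,118.65
Dec 19, 119 sold [LIFO — newest first]: 119 @ $7.60 = $904.40
Total COGS = $896.80 + $5,238.70 + $2,118.65 + $904.40 = $9,158.55
Ending inventory: 50 @ $6.75 + 27 @ $7.60 = $542.70

COGS = $9,158.55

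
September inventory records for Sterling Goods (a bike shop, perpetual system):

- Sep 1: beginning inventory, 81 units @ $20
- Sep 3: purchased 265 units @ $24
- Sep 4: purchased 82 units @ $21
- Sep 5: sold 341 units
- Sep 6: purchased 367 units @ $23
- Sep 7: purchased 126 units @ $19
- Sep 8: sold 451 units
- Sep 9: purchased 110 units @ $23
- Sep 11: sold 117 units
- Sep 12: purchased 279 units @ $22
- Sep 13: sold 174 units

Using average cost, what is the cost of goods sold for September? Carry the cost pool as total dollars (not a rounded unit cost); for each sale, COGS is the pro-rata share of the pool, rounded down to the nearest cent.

After Sep 1: 81 on hand, pool $1,620.00 (≈ $20.0000 each)
After Sep 3: 346 on hand, pool $7,980.00 (≈ $23.0636 each)
After Sep 4: 428 on hand, pool $9,702.00 (≈ $22.6682 each)
Sep 5, sell 341: 341/428 × $9,702.00 → $7,729.86
After Sep 6: 454 on hand, pool $10,413.14 (≈ $22.9364 each)
After Sep 7: 580 on hand, pool $12,807.14 (≈ $22.0813 each)
Sep 8, sell 451: 451/580 × $12,807.14 → $9,958.65
After Sep 9: 239 on hand, pool $5,378.49 (≈ $22.5041 each)
Sep 11, sell 117: 117/239 × $5,378.49 → $2,632.98
After Sep 12: 401 on hand, pool $8,883.51 (≈ $22.1534 each)
Sep 13, sell 174: 174/401 × $8,883.51 → $3,854.69
Total COGS = $7,729.86 + $9,958.65 + $2,632.98 + $3,854.69 = $24,176.18
Ending inventory (cost pool remaining) = $5,028.82

COGS = $24,176.18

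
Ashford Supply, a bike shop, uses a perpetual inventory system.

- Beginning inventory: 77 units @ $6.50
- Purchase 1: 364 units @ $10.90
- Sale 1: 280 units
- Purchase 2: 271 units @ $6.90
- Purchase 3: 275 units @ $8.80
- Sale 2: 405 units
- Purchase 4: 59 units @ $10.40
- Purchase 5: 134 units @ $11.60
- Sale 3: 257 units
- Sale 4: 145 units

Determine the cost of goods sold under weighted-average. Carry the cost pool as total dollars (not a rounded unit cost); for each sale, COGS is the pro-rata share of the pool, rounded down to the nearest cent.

After Beginning: 77 on hand, pool $500.50 (≈ $6.5000 each)
After Purchase 1: 441 on hand, pool $4,468.10 (≈ $10.1317 each)
Sale 1, sell 280: 280/441 × $4,468.10 → $2,836.88
After Purchase 2: 432 on hand, pool $3,501.12 (≈ $8.1044 each)
After Purchase 3: 707 on hand, pool $5,921.12 (≈ $8.3750 each)
Sale 2, sell 405: 405/707 × $5,921.12 → $3,391.87
After Purchase 4: 361 on hand, pool $3,142.85 (≈ $8.7060 each)
After Purchase 5: 495 on hand, pool $4,697.25 (≈ $9.4894 each)
Sale 3, sell 257: 257/495 × $4,697.25 → $2,438.77
Sale 4, sell 145: 145/238 × $2,258.48 → $1,375.96
Total COGS = $2,836.88 + $3,391.87 + $2,438.77 + $1,375.96 = $10,043.48
Ending inventory (cost pool remaining) = $882.52

COGS = $10,043.48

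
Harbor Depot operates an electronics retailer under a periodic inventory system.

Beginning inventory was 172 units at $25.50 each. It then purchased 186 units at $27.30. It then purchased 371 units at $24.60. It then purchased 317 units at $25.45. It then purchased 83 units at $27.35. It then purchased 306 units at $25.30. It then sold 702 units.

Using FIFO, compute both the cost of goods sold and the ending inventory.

Sale 1 (702) [FIFO — oldest first]: 172 @ $25.50 + 186 @ $27.30 + 344 @ $24.60 = $17,926.20
Ending inventory: 27 @ $24.60 + 317 @ $25.45 + 83 @ $27.35 + 306 @ $25.30 = $18,743.70
Check: goods available $36,669.90 = COGS $17,926.20 + ending $18,743.70

COGS = $17,926.20; ending inventory = $18,743.70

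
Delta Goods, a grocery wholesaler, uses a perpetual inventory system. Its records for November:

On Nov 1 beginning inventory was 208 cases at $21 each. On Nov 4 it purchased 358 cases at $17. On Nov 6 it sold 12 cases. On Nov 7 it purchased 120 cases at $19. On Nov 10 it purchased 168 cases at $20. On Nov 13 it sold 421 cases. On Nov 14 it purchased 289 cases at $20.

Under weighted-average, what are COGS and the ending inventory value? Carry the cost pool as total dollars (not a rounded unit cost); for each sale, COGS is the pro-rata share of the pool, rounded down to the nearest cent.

After Nov 1: 208 on hand, pool $4,368.00 (≈ $21.0000 each)
After Nov 4: 566 on hand, pool $10,454.00 (≈ $18.4700 each)
Nov 6, sell 12: 12/566 × $10,454.00 → $221.63
After Nov 7: 674 on hand, pool $12,512.37 (≈ $18.5643 each)
After Nov 10: 842 on hand, pool $15,872.37 (≈ $18.8508 each)
Nov 13, sell 421: 421/842 × $15,872.37 → $7,936.18
After Nov 14: 710 on hand, pool $13,716.19 (≈ $19.3186 each)
Total COGS = $221.63 + $7,936.18 = $8,157.81
Ending inventory (cost pool remaining) = $13,716.19

COGS = $8,157.81; ending inventory = $13,716.19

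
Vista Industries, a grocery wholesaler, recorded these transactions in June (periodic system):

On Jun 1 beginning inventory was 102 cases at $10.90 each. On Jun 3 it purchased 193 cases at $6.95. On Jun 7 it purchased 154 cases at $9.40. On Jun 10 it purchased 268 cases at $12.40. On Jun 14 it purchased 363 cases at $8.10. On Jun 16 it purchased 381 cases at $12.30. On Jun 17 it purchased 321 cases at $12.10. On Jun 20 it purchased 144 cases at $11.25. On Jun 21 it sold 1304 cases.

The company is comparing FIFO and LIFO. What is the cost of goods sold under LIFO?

COGS = $14,308.70

FIFO COGS: 102 @ $10.90 + 193 @ $6.95 + 154 @ $9.40 + 268 @ $12.40 + 363 @ $8.10 + 224 @ $12.30 = $12,919.45
LIFO COGS: 144 @ $11.25 + 321 @ $12.10 + 381 @ $12.30 + 363 @ $8.10 + 95 @ $12.40 = $14,308.70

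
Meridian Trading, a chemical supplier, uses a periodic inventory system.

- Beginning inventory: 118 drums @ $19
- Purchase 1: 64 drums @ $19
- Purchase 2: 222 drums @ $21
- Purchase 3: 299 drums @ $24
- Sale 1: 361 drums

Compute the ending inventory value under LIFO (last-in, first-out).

Ending inventory = $6,818

Sale 1 (361) [LIFO — newest first]: 299 @ $24 + 62 @ $21 = $8,478
Ending inventory: 118 @ $19 + 64 @ $19 + 160 @ $21 = $6,818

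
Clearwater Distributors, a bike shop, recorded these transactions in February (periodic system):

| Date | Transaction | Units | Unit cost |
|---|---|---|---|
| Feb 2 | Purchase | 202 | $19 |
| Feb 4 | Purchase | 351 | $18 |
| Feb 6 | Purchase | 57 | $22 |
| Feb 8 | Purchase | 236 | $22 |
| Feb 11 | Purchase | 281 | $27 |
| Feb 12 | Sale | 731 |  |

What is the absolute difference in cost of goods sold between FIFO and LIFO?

$2,787

FIFO COGS: 202 @ $19 + 351 @ $18 + 57 @ $22 + 121 @ $22 = $14,072
LIFO COGS: 281 @ $27 + 236 @ $22 + 57 @ $22 + 157 @ $18 = $16,859
Difference = |$14,072 − $16,859| = $2,787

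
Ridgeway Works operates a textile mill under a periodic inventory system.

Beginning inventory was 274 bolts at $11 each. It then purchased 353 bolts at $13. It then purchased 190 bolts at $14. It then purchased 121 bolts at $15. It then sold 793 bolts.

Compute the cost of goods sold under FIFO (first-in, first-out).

Sale 1 (793) [FIFO — oldest first]: 274 @ $11 + 353 @ $13 + 166 @ $14 = $9,927
Ending inventory: 24 @ $14 + 121 @ $15 = $2,151
Check: goods available $12,078 = COGS $9,927 + ending $2,151

COGS = $9,927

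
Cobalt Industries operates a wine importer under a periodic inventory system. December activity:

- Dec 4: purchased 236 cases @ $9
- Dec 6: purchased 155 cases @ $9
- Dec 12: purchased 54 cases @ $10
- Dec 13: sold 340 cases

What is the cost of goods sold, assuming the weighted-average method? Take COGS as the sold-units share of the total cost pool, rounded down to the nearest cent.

Dec 13, sell 340: 340/445 × $4,059.00 → $3,101.25
Ending inventory (cost pool remaining) = $957.75

COGS = $3,101.25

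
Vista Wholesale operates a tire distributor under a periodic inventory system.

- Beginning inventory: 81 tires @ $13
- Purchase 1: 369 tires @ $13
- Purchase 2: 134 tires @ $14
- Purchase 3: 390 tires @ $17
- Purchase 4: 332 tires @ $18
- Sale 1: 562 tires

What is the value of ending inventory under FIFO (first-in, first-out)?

Ending inventory = $12,914

Sale 1 (562) [FIFO — oldest first]: 81 @ $13 + 369 @ $13 + 112 @ $14 = $7,418
Ending inventory: 22 @ $14 + 390 @ $17 + 332 @ $18 = $12,914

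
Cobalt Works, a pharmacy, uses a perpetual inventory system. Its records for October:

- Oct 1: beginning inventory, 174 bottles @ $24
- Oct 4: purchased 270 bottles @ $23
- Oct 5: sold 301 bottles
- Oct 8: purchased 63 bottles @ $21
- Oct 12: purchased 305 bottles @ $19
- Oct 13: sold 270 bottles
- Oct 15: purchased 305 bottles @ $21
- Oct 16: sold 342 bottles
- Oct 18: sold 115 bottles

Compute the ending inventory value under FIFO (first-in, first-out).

Ending inventory = $1,869

Oct 5, 301 sold [FIFO — oldest first]: 174 @ $24 + 127 @ $23 = $7,097
Oct 13, 270 sold [FIFO — oldest first]: 143 @ $23 + 63 @ $21 + 64 @ $19 = $5,828
Oct 16, 342 sold [FIFO — oldest first]: 241 @ $19 + 101 @ $21 = $6,700
Oct 18, 115 sold [FIFO — oldest first]: 115 @ $21 = $2,415
Total COGS = $7,097 + $5,828 + $6,700 + $2,415 = $22,040
Ending inventory: 89 @ $21 = $1,869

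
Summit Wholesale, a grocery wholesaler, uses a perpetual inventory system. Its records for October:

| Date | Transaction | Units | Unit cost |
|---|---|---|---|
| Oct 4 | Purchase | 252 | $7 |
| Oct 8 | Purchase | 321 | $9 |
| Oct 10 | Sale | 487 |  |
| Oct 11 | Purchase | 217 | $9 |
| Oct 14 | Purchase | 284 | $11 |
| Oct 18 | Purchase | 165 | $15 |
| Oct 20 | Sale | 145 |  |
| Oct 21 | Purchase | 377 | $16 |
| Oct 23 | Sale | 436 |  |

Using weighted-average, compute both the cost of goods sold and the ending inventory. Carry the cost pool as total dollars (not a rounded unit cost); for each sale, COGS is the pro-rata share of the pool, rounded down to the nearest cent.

After Oct 4: 252 on hand, pool $1,764.00 (≈ $7.0000 each)
After Oct 8: 573 on hand, pool $4,653.00 (≈ $8.1204 each)
Oct 10, sell 487: 487/573 × $4,653.00 → $3,954.64
After Oct 11: 303 on hand, pool $2,651.36 (≈ $8.7504 each)
After Oct 14: 587 on hand, pool $5,775.36 (≈ $9.8388 each)
After Oct 18: 752 on hand, pool $8,250.36 (≈ $10.9712 each)
Oct 20, sell 145: 145/752 × $8,250.36 → $1,590.82
After Oct 21: 984 on hand, pool $12,691.54 (≈ $12.8979 each)
Oct 23, sell 436: 436/984 × $12,691.54 → $5,623.48
Total COGS = $3,954.64 + $1,590.82 + $5,623.48 = $11,168.94
Ending inventory (cost pool remaining) = $7,068.06
Check: goods available $18,237.00 = COGS $11,168.94 + ending $7,068.06

COGS = $11,168.94; ending inventory = $7,068.06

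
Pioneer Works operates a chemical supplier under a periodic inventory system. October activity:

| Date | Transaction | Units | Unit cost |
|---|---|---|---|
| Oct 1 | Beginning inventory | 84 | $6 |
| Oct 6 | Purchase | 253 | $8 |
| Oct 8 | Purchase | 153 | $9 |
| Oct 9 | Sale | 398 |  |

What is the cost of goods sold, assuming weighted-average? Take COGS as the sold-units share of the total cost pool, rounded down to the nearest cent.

COGS = $3,171.81

Oct 9, sell 398: 398/490 × $3,905.00 → $3,171.81
Ending inventory (cost pool remaining) = $733.19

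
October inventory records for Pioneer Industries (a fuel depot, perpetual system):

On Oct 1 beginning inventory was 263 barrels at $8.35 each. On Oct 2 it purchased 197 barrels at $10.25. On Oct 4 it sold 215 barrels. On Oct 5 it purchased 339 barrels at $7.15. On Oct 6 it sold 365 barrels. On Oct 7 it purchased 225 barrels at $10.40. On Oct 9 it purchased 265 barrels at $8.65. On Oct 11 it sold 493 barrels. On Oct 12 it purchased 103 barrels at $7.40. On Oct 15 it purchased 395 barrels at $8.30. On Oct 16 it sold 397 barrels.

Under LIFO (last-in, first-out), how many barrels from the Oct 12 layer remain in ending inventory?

101

Oct 4, 215 sold [LIFO — newest first]: 197 @ $10.25 + 18 @ $8.35 = $2,169.55
Oct 6, 365 sold [LIFO — newest first]: 339 @ $7.15 + 26 @ $8.35 = $2,640.95
Oct 11, 493 sold [LIFO — newest first]: 265 @ $8.65 + 225 @ $10.40 + 3 @ $8.35 = $4,657.30
Oct 16, 397 sold [LIFO — newest first]: 395 @ $8.30 + 2 @ $7.40 = $3,293.30
Total COGS = $2,169.55 + $2,640.95 + $4,657.30 + $3,293.30 = $12,761.10
Ending inventory: 216 @ $8.35 + 101 @ $7.40 = $2,551.00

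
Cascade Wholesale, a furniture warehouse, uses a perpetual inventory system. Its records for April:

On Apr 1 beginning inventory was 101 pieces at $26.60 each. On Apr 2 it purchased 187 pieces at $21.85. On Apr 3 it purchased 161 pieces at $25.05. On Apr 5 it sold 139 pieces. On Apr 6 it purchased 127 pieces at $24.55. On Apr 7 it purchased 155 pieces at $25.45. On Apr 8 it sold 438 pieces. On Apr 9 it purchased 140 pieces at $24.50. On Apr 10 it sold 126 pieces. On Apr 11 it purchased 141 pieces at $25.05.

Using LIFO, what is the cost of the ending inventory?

Ending inventory = $7,719.70

Apr 5, 139 sold [LIFO — newest first]: 139 @ $25.05 = $3,481.95
Apr 8, 438 sold [LIFO — newest first]: 155 @ $25.45 + 127 @ $24.55 + 22 @ $25.05 + 134 @ $21.85 = $10,541.60
Apr 10, 126 sold [LIFO — newest first]: 126 @ $24.50 = $3,087.00
Total COGS = $3,481.95 + $10,541.60 + $3,087.00 = $17,110.55
Ending inventory: 101 @ $26.60 + 53 @ $21.85 + 14 @ $24.50 + 141 @ $25.05 = $7,719.70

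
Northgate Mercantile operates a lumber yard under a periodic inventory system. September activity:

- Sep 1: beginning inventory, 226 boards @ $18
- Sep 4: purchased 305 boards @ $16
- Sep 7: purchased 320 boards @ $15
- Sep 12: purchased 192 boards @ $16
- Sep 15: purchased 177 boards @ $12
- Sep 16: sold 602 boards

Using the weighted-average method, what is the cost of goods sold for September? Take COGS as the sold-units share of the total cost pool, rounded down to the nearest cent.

Sep 16, sell 602: 602/1220 × $18,944.00 → $9,347.77
Ending inventory (cost pool remaining) = $9,596.23
Check: goods available $18,944.00 = COGS $9,347.77 + ending $9,596.23

COGS = $9,347.77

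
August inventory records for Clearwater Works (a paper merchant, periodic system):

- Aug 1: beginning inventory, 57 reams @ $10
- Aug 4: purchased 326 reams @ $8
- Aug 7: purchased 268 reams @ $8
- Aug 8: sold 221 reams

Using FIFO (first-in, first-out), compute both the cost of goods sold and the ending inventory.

COGS = $1,882; ending inventory = $3,440

Aug 8, 221 sold [FIFO — oldest first]: 57 @ $10 + 164 @ $8 = $1,882
Ending inventory: 162 @ $8 + 268 @ $8 = $3,440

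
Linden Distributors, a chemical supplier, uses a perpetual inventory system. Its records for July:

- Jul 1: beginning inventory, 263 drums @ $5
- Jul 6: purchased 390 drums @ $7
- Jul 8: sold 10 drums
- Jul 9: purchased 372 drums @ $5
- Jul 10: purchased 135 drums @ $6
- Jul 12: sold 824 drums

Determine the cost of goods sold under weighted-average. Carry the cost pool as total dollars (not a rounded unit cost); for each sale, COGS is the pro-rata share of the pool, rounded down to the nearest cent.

COGS = $4,829.00

After Jul 1: 263 on hand, pool $1,315.00 (≈ $5.0000 each)
After Jul 6: 653 on hand, pool $4,045.00 (≈ $6.1945 each)
Jul 8, sell 10: 10/653 × $4,045.00 → $61.94
After Jul 9: 1015 on hand, pool $5,843.06 (≈ $5.7567 each)
After Jul 10: 1150 on hand, pool $6,653.06 (≈ $5.7853 each)
Jul 12, sell 824: 824/1150 × $6,653.06 → $4,767.06
Total COGS = $61.94 + $4,767.06 = $4,829.00
Ending inventory (cost pool remaining) = $1,886.00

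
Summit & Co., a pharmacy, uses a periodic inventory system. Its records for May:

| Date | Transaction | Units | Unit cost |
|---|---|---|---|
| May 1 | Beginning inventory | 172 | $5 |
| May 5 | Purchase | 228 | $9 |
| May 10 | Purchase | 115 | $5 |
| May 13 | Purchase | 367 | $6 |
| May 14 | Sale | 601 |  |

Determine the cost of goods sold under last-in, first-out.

COGS = $3,848

May 14, 601 sold [LIFO — newest first]: 367 @ $6 + 115 @ $5 + 119 @ $9 = $3,848
Ending inventory: 172 @ $5 + 109 @ $9 = $1,841
Check: goods available $5,689 = COGS $3,848 + ending $1,841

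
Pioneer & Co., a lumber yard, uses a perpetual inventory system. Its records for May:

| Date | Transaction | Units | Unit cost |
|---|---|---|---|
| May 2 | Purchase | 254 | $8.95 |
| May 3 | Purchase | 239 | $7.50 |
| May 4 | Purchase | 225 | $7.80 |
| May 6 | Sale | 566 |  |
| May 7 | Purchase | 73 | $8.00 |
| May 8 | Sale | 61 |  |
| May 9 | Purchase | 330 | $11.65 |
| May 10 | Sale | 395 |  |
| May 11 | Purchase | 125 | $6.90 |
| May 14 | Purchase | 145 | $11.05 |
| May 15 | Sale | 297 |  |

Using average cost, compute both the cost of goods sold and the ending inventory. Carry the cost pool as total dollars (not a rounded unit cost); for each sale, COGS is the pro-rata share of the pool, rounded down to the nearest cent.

COGS = $12,031.02; ending inventory = $683.03

After May 2: 254 on hand, pool $2,273.30 (≈ $8.9500 each)
After May 3: 493 on hand, pool $4,065.80 (≈ $8.2471 each)
After May 4: 718 on hand, pool $5,820.80 (≈ $8.1070 each)
May 6, sell 566: 566/718 × $5,820.80 → $4,588.54
After May 7: 225 on hand, pool $1,816.26 (≈ $8.0723 each)
May 8, sell 61: 61/225 × $1,816.26 → $492.40
After May 9: 494 on hand, pool $5,168.36 (≈ $10.4623 each)
May 10, sell 395: 395/494 × $5,168.36 → $4,132.59
After May 11: 224 on hand, pool $1,898.27 (≈ $8.4744 each)
After May 14: 369 on hand, pool $3,500.52 (≈ $9.4865 each)
May 15, sell 297: 297/369 × $3,500.52 → $2,817.49
Total COGS = $4,588.54 + $492.40 + $4,132.59 + $2,817.49 = $12,031.02
Ending inventory (cost pool remaining) = $683.03
Check: goods available $12,714.05 = COGS $12,031.02 + ending $683.03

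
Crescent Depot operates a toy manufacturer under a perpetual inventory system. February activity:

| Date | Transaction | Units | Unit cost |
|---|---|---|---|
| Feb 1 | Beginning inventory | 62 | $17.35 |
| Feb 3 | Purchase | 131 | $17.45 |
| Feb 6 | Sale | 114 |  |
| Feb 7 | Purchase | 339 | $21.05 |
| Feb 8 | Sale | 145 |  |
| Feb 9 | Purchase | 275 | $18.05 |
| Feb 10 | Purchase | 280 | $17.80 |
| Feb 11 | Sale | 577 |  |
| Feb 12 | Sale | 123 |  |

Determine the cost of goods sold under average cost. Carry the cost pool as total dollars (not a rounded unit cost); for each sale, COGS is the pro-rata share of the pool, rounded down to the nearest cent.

COGS = $18,048.12

After Feb 1: 62 on hand, pool $1,075.70 (≈ $17.3500 each)
After Feb 3: 193 on hand, pool $3,361.65 (≈ $17.4179 each)
Feb 6, sell 114: 114/193 × $3,361.65 → $1,985.63
After Feb 7: 418 on hand, pool $8,511.97 (≈ $20.3636 each)
Feb 8, sell 145: 145/418 × $8,511.97 → $2,952.71
After Feb 9: 548 on hand, pool $10,523.01 (≈ $19.2026 each)
After Feb 10: 828 on hand, pool $15,507.01 (≈ $18.7283 each)
Feb 11, sell 577: 577/828 × $15,507.01 → $10,806.21
Feb 12, sell 123: 123/251 × $4,700.80 → $2,303.57
Total COGS = $1,985.63 + $2,952.71 + $10,806.21 + $2,303.57 = $18,048.12
Ending inventory (cost pool remaining) = $2,397.23
Check: goods available $20,445.35 = COGS $18,048.12 + ending $2,397.23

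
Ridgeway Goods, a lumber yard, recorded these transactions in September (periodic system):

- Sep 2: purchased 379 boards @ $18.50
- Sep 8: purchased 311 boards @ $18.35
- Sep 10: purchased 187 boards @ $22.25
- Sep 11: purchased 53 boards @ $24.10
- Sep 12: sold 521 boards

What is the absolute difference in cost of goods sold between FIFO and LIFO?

FIFO COGS: 379 @ $18.50 + 142 @ $18.35 = $9,617.20
LIFO COGS: 53 @ $24.10 + 187 @ $22.25 + 281 @ $18.35 = $10,594.40
Difference = |$9,617.20 − $10,594.40| = $977.20

$977.20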